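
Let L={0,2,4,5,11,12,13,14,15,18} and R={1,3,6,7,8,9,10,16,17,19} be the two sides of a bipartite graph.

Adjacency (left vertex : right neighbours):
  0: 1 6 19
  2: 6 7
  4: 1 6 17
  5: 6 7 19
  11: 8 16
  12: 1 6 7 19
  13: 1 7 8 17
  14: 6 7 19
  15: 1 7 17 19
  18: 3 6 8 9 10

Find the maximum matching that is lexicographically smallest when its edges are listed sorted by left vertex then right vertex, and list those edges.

|M| = 8 (so the lex-smallest maximum matching has 8 edges)
process left vertices in ascending order; for each, take the smallest-labelled available neighbour that still permits 8 edges overall, or leave it unmatched if none does
lex-smallest matching: {0-1, 2-6, 4-17, 5-7, 11-16, 12-19, 13-8, 18-3}

Lex-smallest maximum matching: {(0,1), (2,6), (4,17), (5,7), (11,16), (12,19), (13,8), (18,3)}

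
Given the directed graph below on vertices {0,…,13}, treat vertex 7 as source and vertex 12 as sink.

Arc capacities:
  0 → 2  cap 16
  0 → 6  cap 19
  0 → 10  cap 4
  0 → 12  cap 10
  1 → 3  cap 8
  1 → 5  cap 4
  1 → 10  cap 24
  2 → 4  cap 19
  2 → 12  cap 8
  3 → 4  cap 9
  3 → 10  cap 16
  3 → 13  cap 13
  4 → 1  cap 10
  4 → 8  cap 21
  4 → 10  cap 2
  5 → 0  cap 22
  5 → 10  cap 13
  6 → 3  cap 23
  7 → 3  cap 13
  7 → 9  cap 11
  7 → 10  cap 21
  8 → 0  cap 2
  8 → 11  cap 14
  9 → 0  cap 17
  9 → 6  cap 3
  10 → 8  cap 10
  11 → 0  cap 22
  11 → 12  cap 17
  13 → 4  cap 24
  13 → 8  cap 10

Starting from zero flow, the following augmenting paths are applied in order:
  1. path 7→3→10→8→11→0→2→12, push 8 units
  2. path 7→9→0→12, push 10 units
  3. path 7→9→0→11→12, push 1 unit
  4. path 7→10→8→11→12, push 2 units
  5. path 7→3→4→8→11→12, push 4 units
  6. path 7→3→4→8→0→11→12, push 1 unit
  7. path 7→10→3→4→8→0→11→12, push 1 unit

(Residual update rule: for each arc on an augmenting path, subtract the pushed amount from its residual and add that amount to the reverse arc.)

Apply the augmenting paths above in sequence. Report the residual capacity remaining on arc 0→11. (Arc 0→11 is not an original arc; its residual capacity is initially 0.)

after path 1 (7→3→10→8→11→0→2→12, push 8): res(0,11)=8
after path 2 (7→9→0→12, push 10): res(0,11)=8
after path 3 (7→9→0→11→12, push 1): res(0,11)=7
after path 4 (7→10→8→11→12, push 2): res(0,11)=7
after path 5 (7→3→4→8→11→12, push 4): res(0,11)=7
after path 6 (7→3→4→8→0→11→12, push 1): res(0,11)=6
after path 7 (7→10→3→4→8→0→11→12, push 1): res(0,11)=5

Residual capacity of (0,11): 5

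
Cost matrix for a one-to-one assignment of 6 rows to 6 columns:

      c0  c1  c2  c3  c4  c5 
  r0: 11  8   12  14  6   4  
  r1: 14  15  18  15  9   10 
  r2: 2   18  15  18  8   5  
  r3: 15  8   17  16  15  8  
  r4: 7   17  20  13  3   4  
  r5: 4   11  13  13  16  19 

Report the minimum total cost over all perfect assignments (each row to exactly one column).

optimal assignment: row0→col5 (cost 4), row1→col3 (cost 15), row2→col0 (cost 2), row3→col1 (cost 8), row4→col4 (cost 3), row5→col2 (cost 13)
total = 4 + 15 + 2 + 8 + 3 + 13 = 45

Minimum assignment cost: 45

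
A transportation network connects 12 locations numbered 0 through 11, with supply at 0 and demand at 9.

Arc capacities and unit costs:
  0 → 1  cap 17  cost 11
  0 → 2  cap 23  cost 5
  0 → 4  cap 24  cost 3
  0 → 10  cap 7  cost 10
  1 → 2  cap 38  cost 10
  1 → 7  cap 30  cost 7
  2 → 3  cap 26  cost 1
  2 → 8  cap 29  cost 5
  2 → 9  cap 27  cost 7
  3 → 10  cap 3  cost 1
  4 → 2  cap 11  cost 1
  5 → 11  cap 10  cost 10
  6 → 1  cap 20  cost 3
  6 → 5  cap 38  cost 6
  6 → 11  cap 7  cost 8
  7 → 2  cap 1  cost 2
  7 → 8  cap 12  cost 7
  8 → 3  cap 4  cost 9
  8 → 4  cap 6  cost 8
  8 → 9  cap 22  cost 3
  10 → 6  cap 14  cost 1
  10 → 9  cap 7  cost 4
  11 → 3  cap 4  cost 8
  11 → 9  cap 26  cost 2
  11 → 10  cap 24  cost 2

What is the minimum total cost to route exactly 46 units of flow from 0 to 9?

shortest-cost path #1: 0→4→2→3→10→9 push 3 @ unit cost 10 (adds 30)
shortest-cost path #2: 0→4→2→9 push 8 @ unit cost 11 (adds 88)
shortest-cost path #3: 0→2→9 push 19 @ unit cost 12 (adds 228)
shortest-cost path #4: 0→2→8→9 push 4 @ unit cost 13 (adds 52)
shortest-cost path #5: 0→10→9 push 4 @ unit cost 14 (adds 56)
shortest-cost path #6: 0→10→3→2→8→9 push 3 @ unit cost 16 (adds 48)
shortest-cost path #7: 0→1→7→8→9 push 5 @ unit cost 28 (adds 140)
total cost = 642

Minimum cost for 46 units: 642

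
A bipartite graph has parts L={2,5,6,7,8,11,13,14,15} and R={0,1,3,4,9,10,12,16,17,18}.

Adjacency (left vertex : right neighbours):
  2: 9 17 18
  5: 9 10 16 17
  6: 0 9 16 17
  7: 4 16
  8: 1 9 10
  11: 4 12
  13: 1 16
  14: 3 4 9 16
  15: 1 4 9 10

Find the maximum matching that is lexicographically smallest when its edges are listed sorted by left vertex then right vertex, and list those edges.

|M| = 9 (so the lex-smallest maximum matching has 9 edges)
process left vertices in ascending order; for each, take the smallest-labelled available neighbour that still permits 9 edges overall, or leave it unmatched if none does
lex-smallest matching: {2-9, 5-17, 6-0, 7-4, 8-1, 11-12, 13-16, 14-3, 15-10}

Lex-smallest maximum matching: {(2,9), (5,17), (6,0), (7,4), (8,1), (11,12), (13,16), (14,3), (15,10)}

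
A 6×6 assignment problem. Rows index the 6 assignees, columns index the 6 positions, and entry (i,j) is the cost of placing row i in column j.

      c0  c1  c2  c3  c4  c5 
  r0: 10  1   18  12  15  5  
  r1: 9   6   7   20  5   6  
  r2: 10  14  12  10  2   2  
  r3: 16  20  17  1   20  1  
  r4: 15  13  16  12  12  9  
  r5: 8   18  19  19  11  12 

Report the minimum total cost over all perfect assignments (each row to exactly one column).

optimal assignment: row0→col1 (cost 1), row1→col2 (cost 7), row2→col4 (cost 2), row3→col3 (cost 1), row4→col5 (cost 9), row5→col0 (cost 8)
total = 1 + 7 + 2 + 1 + 9 + 8 = 28

Minimum assignment cost: 28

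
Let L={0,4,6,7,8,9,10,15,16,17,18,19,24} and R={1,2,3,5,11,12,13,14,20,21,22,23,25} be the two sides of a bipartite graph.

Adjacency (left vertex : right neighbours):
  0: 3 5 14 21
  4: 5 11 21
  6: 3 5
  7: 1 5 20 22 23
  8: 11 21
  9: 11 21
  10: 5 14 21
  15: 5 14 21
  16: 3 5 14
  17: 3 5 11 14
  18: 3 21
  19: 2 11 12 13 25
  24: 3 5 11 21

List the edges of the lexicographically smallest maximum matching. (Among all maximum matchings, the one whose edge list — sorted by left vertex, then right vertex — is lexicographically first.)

|M| = 7 (so the lex-smallest maximum matching has 7 edges)
process left vertices in ascending order; for each, take the smallest-labelled available neighbour that still permits 7 edges overall, or leave it unmatched if none does
lex-smallest matching: {0-3, 4-5, 7-1, 8-11, 9-21, 10-14, 19-2}

Lex-smallest maximum matching: {(0,3), (4,5), (7,1), (8,11), (9,21), (10,14), (19,2)}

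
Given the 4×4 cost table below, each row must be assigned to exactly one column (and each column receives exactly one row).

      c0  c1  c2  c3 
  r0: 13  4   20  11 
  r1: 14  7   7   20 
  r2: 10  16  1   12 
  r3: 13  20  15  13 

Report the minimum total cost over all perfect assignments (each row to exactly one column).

one of 2 optimal assignments: row0→col1 (cost 4), row1→col0 (cost 14), row2→col2 (cost 1), row3→col3 (cost 13)
total = 4 + 14 + 1 + 13 = 32

Minimum assignment cost: 32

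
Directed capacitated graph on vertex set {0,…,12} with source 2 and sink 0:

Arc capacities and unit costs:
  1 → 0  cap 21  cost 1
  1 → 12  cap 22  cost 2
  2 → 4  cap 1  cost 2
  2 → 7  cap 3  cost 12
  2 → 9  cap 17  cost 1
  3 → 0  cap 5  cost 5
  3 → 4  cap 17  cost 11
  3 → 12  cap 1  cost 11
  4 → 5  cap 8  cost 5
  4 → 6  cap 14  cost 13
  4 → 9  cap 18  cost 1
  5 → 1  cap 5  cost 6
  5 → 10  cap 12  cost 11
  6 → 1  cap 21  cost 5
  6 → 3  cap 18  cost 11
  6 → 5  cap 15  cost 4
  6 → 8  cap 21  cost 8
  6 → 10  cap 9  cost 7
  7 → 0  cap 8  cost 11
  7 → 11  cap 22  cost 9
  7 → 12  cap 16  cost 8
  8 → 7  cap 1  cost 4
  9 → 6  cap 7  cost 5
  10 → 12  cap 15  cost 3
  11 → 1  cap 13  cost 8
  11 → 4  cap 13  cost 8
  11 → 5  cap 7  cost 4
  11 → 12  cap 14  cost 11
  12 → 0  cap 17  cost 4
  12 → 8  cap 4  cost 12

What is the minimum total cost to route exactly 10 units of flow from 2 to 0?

Minimum cost for 10 units: 144

shortest-cost path #1: 2→9→6→1→0 push 7 @ unit cost 12 (adds 84)
shortest-cost path #2: 2→4→5→1→0 push 1 @ unit cost 14 (adds 14)
shortest-cost path #3: 2→7→0 push 2 @ unit cost 23 (adds 46)
total cost = 144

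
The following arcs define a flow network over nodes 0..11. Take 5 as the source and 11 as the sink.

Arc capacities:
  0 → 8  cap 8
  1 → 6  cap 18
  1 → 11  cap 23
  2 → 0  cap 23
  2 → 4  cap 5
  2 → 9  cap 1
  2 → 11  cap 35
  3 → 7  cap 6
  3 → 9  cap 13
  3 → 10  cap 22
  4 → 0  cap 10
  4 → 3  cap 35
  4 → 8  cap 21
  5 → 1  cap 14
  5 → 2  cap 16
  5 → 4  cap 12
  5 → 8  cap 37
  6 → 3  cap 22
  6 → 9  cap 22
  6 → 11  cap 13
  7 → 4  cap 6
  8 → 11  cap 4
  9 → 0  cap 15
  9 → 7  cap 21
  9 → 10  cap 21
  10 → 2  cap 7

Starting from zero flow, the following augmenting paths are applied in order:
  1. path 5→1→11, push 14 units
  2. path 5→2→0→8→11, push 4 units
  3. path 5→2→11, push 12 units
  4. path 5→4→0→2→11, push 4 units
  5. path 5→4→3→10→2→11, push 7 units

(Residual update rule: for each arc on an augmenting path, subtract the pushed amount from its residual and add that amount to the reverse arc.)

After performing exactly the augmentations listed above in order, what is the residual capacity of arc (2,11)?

after path 1 (5→1→11, push 14): res(2,11)=35
after path 2 (5→2→0→8→11, push 4): res(2,11)=35
after path 3 (5→2→11, push 12): res(2,11)=23
after path 4 (5→4→0→2→11, push 4): res(2,11)=19
after path 5 (5→4→3→10→2→11, push 7): res(2,11)=12

Residual capacity of (2,11): 12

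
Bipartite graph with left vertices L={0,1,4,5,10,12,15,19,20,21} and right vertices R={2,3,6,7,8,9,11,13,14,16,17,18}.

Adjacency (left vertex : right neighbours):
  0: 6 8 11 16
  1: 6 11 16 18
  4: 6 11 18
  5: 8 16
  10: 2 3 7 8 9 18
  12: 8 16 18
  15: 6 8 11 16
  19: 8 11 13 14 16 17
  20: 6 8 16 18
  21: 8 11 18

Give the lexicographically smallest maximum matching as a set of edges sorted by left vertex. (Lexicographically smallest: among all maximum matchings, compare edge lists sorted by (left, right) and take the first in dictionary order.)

|M| = 7 (so the lex-smallest maximum matching has 7 edges)
process left vertices in ascending order; for each, take the smallest-labelled available neighbour that still permits 7 edges overall, or leave it unmatched if none does
lex-smallest matching: {0-6, 1-11, 4-18, 5-8, 10-2, 12-16, 19-13}

Lex-smallest maximum matching: {(0,6), (1,11), (4,18), (5,8), (10,2), (12,16), (19,13)}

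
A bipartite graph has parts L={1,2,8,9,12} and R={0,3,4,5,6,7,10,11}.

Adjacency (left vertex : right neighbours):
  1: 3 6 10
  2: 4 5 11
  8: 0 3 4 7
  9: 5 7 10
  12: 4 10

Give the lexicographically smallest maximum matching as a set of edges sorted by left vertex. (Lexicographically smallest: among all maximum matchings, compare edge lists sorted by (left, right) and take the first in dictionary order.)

|M| = 5 (so the lex-smallest maximum matching has 5 edges)
process left vertices in ascending order; for each, take the smallest-labelled available neighbour that still permits 5 edges overall, or leave it unmatched if none does
lex-smallest matching: {1-3, 2-4, 8-0, 9-5, 12-10}

Lex-smallest maximum matching: {(1,3), (2,4), (8,0), (9,5), (12,10)}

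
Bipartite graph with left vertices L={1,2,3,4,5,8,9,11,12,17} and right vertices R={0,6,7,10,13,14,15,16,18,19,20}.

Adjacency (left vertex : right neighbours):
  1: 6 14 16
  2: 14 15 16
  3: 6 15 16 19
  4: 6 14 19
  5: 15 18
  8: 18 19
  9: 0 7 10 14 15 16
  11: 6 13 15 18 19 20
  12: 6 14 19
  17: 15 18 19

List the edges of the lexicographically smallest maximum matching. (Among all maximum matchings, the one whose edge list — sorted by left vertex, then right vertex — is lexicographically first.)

|M| = 8 (so the lex-smallest maximum matching has 8 edges)
process left vertices in ascending order; for each, take the smallest-labelled available neighbour that still permits 8 edges overall, or leave it unmatched if none does
lex-smallest matching: {1-6, 2-14, 3-16, 4-19, 5-15, 8-18, 9-0, 11-13}

Lex-smallest maximum matching: {(1,6), (2,14), (3,16), (4,19), (5,15), (8,18), (9,0), (11,13)}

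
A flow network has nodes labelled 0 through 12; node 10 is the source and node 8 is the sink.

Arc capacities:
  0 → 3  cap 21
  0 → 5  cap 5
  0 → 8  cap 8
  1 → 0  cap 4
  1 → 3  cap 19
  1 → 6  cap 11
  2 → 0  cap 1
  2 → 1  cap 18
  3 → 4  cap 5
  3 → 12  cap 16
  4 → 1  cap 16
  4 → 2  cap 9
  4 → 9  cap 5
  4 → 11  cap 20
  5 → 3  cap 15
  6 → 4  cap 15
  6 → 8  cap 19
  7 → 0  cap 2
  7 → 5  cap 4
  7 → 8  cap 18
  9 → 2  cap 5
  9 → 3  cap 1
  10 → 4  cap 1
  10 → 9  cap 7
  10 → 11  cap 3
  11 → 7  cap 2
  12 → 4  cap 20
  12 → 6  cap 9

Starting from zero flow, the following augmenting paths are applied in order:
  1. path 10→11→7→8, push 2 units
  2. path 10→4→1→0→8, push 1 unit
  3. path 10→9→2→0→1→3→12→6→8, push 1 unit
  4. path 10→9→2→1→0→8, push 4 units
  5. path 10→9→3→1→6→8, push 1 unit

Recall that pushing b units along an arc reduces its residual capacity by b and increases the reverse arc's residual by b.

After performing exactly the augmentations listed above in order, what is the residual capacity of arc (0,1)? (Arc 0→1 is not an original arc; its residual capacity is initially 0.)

Residual capacity of (0,1): 4

after path 1 (10→11→7→8, push 2): res(0,1)=0
after path 2 (10→4→1→0→8, push 1): res(0,1)=1
after path 3 (10→9→2→0→1→3→12→6→8, push 1): res(0,1)=0
after path 4 (10→9→2→1→0→8, push 4): res(0,1)=4
after path 5 (10→9→3→1→6→8, push 1): res(0,1)=4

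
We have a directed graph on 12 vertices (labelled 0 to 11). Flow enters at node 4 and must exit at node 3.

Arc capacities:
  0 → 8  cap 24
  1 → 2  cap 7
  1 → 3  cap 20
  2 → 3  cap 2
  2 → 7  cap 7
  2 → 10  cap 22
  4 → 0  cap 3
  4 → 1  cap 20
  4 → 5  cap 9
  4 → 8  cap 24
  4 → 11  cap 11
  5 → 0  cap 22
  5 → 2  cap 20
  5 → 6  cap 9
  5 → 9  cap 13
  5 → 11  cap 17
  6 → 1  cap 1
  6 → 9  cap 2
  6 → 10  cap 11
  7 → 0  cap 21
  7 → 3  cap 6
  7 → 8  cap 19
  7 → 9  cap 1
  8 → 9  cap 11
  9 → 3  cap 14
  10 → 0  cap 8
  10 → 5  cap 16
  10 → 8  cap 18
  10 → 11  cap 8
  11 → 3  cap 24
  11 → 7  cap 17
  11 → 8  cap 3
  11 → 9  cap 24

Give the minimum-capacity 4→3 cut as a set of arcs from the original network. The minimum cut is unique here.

Min-cut arcs: {(4,1), (4,5), (4,11), (8,9)} (total capacity 51)

augment #1: 4→1→3 push 20
augment #2: 4→11→3 push 11
augment #3: 4→5→2→3 push 2
augment #4: 4→5→9→3 push 7
augment #5: 4→8→9→3 push 7
augment #6: 4→8→9→5→11→3 push 4
max flow = 51; residual-reachable set from 4 gives S-side
cut edges (S→T): {(4,1), (4,5), (4,11), (8,9)} total cap 51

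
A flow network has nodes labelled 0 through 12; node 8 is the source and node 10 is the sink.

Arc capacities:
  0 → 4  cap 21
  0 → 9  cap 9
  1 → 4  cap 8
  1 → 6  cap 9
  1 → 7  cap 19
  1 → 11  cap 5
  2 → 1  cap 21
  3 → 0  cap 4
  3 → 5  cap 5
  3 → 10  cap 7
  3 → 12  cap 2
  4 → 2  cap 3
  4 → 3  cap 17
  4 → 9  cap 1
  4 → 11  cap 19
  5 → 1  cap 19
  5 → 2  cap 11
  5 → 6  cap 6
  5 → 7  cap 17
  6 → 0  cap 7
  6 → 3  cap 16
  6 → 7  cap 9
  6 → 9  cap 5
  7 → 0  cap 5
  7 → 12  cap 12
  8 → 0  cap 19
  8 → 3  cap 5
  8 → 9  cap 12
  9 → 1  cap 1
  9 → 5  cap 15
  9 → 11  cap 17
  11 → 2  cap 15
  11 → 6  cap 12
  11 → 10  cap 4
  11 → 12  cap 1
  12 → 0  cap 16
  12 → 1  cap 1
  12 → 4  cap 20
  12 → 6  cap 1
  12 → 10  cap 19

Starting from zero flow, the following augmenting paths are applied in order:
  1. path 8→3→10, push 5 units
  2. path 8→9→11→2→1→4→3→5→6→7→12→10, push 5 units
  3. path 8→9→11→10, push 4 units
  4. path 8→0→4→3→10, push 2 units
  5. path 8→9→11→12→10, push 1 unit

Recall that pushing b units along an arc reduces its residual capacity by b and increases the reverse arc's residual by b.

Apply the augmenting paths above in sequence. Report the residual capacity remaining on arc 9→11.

after path 1 (8→3→10, push 5): res(9,11)=17
after path 2 (8→9→11→2→1→4→3→5→6→7→12→10, push 5): res(9,11)=12
after path 3 (8→9→11→10, push 4): res(9,11)=8
after path 4 (8→0→4→3→10, push 2): res(9,11)=8
after path 5 (8→9→11→12→10, push 1): res(9,11)=7

Residual capacity of (9,11): 7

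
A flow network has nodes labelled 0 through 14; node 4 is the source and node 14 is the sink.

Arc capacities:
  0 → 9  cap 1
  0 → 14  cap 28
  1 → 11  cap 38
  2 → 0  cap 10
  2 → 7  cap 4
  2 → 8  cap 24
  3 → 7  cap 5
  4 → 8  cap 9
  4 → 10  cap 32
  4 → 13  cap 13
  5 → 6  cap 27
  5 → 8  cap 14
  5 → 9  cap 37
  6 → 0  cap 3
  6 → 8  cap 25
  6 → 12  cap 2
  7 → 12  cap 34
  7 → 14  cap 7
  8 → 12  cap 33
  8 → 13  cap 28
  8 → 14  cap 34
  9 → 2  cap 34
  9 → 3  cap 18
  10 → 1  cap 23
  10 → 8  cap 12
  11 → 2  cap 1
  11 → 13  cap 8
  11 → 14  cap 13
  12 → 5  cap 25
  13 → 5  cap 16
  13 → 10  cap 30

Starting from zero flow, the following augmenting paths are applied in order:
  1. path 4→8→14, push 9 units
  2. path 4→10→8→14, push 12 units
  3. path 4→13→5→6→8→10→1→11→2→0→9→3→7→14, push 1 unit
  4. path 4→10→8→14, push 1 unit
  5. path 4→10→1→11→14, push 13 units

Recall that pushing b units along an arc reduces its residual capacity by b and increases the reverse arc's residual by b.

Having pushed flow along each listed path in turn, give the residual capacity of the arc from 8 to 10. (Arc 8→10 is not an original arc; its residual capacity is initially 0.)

Residual capacity of (8,10): 12

after path 1 (4→8→14, push 9): res(8,10)=0
after path 2 (4→10→8→14, push 12): res(8,10)=12
after path 3 (4→13→5→6→8→10→1→11→2→0→9→3→7→14, push 1): res(8,10)=11
after path 4 (4→10→8→14, push 1): res(8,10)=12
after path 5 (4→10→1→11→14, push 13): res(8,10)=12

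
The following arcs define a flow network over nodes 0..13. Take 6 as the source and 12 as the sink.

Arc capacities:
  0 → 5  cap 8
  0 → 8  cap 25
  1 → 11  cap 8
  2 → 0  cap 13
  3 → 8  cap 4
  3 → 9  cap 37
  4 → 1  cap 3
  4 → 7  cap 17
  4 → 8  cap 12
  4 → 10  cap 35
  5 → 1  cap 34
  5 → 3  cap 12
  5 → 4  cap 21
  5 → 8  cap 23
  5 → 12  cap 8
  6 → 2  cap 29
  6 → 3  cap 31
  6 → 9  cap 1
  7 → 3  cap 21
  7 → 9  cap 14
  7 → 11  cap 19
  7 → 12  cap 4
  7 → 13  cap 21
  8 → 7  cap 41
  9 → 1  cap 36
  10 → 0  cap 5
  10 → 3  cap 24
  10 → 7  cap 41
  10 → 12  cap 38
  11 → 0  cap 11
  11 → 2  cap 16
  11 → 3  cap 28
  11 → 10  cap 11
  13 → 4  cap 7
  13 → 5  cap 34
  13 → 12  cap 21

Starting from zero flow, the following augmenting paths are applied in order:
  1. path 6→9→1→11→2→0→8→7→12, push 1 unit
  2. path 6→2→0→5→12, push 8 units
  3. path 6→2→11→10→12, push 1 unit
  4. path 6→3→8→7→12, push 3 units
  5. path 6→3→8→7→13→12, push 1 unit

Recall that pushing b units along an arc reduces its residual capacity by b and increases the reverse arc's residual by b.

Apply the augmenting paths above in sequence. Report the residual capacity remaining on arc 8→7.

Residual capacity of (8,7): 36

after path 1 (6→9→1→11→2→0→8→7→12, push 1): res(8,7)=40
after path 2 (6→2→0→5→12, push 8): res(8,7)=40
after path 3 (6→2→11→10→12, push 1): res(8,7)=40
after path 4 (6→3→8→7→12, push 3): res(8,7)=37
after path 5 (6→3→8→7→13→12, push 1): res(8,7)=36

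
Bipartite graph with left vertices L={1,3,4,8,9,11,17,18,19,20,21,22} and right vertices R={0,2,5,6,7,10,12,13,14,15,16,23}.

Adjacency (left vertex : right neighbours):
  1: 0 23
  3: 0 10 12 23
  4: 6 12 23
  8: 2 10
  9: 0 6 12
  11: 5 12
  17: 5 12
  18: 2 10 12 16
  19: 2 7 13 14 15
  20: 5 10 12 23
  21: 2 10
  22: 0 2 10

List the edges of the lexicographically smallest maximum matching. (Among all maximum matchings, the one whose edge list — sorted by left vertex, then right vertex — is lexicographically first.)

|M| = 9 (so the lex-smallest maximum matching has 9 edges)
process left vertices in ascending order; for each, take the smallest-labelled available neighbour that still permits 9 edges overall, or leave it unmatched if none does
lex-smallest matching: {1-0, 3-10, 4-6, 8-2, 9-12, 11-5, 18-16, 19-7, 20-23}

Lex-smallest maximum matching: {(1,0), (3,10), (4,6), (8,2), (9,12), (11,5), (18,16), (19,7), (20,23)}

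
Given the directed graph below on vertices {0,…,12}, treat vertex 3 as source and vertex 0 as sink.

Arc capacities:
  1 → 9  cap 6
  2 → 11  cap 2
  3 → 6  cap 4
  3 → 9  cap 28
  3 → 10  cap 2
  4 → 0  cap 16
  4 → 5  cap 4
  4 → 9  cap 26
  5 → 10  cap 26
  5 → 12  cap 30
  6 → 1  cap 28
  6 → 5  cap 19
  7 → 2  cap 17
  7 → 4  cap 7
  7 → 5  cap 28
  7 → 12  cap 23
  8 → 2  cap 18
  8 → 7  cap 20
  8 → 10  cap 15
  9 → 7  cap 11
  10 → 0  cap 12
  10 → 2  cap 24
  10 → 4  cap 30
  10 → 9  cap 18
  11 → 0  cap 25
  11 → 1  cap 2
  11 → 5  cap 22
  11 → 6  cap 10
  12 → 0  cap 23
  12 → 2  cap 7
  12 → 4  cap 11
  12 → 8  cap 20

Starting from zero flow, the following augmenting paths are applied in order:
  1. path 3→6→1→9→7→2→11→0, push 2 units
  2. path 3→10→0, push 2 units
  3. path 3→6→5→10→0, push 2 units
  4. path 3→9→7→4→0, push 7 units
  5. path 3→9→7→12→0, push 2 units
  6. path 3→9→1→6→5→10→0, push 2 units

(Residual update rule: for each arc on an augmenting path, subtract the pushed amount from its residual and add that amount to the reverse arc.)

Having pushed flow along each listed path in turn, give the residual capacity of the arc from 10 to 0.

after path 1 (3→6→1→9→7→2→11→0, push 2): res(10,0)=12
after path 2 (3→10→0, push 2): res(10,0)=10
after path 3 (3→6→5→10→0, push 2): res(10,0)=8
after path 4 (3→9→7→4→0, push 7): res(10,0)=8
after path 5 (3→9→7→12→0, push 2): res(10,0)=8
after path 6 (3→9→1→6→5→10→0, push 2): res(10,0)=6

Residual capacity of (10,0): 6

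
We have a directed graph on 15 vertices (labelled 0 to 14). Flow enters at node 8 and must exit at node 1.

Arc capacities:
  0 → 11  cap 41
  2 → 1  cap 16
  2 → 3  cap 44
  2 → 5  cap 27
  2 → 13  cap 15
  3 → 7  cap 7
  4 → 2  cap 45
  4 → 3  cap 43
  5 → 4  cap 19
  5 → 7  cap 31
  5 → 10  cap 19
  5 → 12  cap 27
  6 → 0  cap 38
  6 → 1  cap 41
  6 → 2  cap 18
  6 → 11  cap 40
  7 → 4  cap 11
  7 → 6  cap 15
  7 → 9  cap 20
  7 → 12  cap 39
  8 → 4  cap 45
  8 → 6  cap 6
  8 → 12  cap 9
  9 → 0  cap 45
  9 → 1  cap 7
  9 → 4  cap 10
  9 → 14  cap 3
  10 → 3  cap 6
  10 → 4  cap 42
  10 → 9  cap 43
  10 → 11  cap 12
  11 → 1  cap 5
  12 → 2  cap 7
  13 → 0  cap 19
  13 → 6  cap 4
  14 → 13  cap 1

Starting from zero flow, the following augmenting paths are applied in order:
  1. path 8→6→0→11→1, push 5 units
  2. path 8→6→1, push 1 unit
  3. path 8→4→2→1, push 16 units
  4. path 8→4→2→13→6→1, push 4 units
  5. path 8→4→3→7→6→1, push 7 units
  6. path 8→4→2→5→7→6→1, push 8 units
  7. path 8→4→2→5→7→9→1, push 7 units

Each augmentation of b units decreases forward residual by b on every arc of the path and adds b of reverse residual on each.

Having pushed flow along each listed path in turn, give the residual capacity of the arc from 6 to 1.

after path 1 (8→6→0→11→1, push 5): res(6,1)=41
after path 2 (8→6→1, push 1): res(6,1)=40
after path 3 (8→4→2→1, push 16): res(6,1)=40
after path 4 (8→4→2→13→6→1, push 4): res(6,1)=36
after path 5 (8→4→3→7→6→1, push 7): res(6,1)=29
after path 6 (8→4→2→5→7→6→1, push 8): res(6,1)=21
after path 7 (8→4→2→5→7→9→1, push 7): res(6,1)=21

Residual capacity of (6,1): 21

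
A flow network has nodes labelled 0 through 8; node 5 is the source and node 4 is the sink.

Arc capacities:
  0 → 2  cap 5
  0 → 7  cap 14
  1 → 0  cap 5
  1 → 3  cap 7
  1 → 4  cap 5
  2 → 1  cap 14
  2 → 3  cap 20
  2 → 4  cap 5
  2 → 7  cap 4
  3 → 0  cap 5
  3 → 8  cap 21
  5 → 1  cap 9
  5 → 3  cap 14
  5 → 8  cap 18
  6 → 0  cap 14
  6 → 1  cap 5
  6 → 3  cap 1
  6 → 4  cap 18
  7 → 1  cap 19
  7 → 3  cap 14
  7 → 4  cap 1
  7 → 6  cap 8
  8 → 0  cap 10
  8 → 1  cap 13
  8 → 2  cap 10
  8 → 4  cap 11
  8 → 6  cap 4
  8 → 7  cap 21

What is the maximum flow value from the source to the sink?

augment #1: 5→1→4 bottleneck 5, total now 5
augment #2: 5→8→4 bottleneck 11, total now 16
augment #3: 5→8→2→4 bottleneck 5, total now 21
augment #4: 5→8→6→4 bottleneck 2, total now 23
augment #5: 5→1→0→7→4 bottleneck 1, total now 24
augment #6: 5→3→8→6→4 bottleneck 2, total now 26
augment #7: 5→1→0→7→6→4 bottleneck 3, total now 29
augment #8: 5→3→0→7→6→4 bottleneck 5, total now 34

Maximum flow value: 34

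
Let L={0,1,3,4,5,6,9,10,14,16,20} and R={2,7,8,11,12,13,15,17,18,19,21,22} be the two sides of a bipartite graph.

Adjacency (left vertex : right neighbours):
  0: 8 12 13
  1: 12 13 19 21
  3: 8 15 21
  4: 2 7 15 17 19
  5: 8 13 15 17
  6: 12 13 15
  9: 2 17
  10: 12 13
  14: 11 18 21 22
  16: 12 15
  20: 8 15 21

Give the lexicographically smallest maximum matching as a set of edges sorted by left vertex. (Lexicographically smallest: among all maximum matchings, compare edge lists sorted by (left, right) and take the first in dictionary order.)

|M| = 10 (so the lex-smallest maximum matching has 10 edges)
process left vertices in ascending order; for each, take the smallest-labelled available neighbour that still permits 10 edges overall, or leave it unmatched if none does
lex-smallest matching: {0-8, 1-19, 3-15, 4-7, 5-17, 6-12, 9-2, 10-13, 14-11, 20-21}

Lex-smallest maximum matching: {(0,8), (1,19), (3,15), (4,7), (5,17), (6,12), (9,2), (10,13), (14,11), (20,21)}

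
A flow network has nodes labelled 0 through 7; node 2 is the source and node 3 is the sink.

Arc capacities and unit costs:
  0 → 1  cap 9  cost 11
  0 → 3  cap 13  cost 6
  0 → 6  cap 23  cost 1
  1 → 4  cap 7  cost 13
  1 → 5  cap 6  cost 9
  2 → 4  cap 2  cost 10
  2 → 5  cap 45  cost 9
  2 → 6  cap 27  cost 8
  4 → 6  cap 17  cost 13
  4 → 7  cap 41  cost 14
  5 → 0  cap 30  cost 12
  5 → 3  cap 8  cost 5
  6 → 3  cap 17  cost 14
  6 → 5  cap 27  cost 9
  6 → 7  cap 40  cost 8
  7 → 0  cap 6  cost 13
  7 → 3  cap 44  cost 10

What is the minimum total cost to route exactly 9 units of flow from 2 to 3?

shortest-cost path #1: 2→5→3 push 8 @ unit cost 14 (adds 112)
shortest-cost path #2: 2→6→3 push 1 @ unit cost 22 (adds 22)
total cost = 134

Minimum cost for 9 units: 134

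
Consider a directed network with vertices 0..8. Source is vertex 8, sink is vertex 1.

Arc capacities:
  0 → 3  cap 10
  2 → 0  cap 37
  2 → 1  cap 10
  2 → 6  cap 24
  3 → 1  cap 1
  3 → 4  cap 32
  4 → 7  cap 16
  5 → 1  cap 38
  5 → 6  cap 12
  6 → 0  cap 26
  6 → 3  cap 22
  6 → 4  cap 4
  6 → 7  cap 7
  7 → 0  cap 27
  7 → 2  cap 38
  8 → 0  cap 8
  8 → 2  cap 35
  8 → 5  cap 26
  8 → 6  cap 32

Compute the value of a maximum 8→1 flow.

Maximum flow value: 37

augment #1: 8→2→1 bottleneck 10, total now 10
augment #2: 8→5→1 bottleneck 26, total now 36
augment #3: 8→0→3→1 bottleneck 1, total now 37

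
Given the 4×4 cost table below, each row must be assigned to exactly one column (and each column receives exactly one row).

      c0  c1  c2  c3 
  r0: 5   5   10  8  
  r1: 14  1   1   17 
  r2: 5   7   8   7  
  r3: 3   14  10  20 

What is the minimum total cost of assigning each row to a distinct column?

optimal assignment: row0→col1 (cost 5), row1→col2 (cost 1), row2→col3 (cost 7), row3→col0 (cost 3)
total = 5 + 1 + 7 + 3 = 16

Minimum assignment cost: 16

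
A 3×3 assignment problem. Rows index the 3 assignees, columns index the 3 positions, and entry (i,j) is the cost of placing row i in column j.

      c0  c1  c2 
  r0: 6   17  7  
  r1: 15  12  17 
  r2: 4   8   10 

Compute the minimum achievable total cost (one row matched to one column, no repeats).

Minimum assignment cost: 23

optimal assignment: row0→col2 (cost 7), row1→col1 (cost 12), row2→col0 (cost 4)
total = 7 + 12 + 4 = 23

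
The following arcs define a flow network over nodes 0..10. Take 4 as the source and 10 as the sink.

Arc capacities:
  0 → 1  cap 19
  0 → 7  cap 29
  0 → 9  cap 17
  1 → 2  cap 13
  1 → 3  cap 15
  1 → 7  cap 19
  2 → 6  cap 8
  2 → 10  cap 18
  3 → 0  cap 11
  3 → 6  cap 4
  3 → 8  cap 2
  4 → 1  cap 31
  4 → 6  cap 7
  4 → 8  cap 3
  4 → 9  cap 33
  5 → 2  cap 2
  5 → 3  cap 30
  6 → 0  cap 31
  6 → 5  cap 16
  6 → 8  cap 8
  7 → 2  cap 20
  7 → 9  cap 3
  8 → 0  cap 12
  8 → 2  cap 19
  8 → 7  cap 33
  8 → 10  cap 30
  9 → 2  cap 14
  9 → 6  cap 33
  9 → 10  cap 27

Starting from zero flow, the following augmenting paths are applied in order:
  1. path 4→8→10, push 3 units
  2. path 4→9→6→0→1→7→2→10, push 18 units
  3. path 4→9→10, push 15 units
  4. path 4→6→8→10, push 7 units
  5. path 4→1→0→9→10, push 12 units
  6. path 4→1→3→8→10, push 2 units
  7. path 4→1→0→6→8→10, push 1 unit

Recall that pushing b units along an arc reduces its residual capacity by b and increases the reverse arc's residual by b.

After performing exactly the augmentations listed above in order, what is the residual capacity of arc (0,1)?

Residual capacity of (0,1): 14

after path 1 (4→8→10, push 3): res(0,1)=19
after path 2 (4→9→6→0→1→7→2→10, push 18): res(0,1)=1
after path 3 (4→9→10, push 15): res(0,1)=1
after path 4 (4→6→8→10, push 7): res(0,1)=1
after path 5 (4→1→0→9→10, push 12): res(0,1)=13
after path 6 (4→1→3→8→10, push 2): res(0,1)=13
after path 7 (4→1→0→6→8→10, push 1): res(0,1)=14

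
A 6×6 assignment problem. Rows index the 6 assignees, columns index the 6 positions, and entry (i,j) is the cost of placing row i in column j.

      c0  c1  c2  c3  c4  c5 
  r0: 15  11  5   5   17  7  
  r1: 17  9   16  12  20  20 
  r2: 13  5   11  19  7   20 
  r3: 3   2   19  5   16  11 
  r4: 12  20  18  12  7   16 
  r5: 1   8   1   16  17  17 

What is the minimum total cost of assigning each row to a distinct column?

optimal assignment: row0→col5 (cost 7), row1→col3 (cost 12), row2→col1 (cost 5), row3→col0 (cost 3), row4→col4 (cost 7), row5→col2 (cost 1)
total = 7 + 12 + 5 + 3 + 7 + 1 = 35

Minimum assignment cost: 35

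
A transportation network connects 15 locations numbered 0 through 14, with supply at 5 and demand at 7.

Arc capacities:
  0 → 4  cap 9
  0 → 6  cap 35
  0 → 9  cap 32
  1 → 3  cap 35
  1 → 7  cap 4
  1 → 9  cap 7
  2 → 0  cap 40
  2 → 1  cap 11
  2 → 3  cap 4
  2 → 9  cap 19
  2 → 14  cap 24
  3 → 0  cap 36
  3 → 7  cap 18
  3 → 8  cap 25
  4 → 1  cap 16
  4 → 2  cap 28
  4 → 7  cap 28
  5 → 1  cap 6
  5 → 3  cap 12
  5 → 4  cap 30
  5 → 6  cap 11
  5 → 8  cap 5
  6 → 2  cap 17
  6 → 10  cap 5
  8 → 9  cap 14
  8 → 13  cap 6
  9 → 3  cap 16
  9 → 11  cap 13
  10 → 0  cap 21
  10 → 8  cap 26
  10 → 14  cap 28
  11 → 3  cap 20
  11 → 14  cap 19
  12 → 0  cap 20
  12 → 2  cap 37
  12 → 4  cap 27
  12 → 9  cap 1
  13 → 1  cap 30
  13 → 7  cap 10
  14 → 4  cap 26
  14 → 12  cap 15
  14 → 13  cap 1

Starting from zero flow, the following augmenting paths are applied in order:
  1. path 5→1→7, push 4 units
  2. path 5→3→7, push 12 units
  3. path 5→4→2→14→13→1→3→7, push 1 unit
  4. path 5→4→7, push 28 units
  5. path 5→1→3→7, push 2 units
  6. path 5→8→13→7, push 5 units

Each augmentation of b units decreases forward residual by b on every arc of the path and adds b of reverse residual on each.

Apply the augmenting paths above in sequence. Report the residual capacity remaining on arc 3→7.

Residual capacity of (3,7): 3

after path 1 (5→1→7, push 4): res(3,7)=18
after path 2 (5→3→7, push 12): res(3,7)=6
after path 3 (5→4→2→14→13→1→3→7, push 1): res(3,7)=5
after path 4 (5→4→7, push 28): res(3,7)=5
after path 5 (5→1→3→7, push 2): res(3,7)=3
after path 6 (5→8→13→7, push 5): res(3,7)=3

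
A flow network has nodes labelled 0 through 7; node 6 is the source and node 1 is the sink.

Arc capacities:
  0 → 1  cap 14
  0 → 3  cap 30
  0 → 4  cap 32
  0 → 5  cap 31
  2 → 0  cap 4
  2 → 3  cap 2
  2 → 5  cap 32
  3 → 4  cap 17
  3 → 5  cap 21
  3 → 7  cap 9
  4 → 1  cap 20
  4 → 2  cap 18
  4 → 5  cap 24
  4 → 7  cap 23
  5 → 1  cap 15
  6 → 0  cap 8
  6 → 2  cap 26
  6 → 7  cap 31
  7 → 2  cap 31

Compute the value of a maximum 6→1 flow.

Maximum flow value: 29

augment #1: 6→0→1 bottleneck 8, total now 8
augment #2: 6→2→0→1 bottleneck 4, total now 12
augment #3: 6→2→5→1 bottleneck 15, total now 27
augment #4: 6→2→3→4→1 bottleneck 2, total now 29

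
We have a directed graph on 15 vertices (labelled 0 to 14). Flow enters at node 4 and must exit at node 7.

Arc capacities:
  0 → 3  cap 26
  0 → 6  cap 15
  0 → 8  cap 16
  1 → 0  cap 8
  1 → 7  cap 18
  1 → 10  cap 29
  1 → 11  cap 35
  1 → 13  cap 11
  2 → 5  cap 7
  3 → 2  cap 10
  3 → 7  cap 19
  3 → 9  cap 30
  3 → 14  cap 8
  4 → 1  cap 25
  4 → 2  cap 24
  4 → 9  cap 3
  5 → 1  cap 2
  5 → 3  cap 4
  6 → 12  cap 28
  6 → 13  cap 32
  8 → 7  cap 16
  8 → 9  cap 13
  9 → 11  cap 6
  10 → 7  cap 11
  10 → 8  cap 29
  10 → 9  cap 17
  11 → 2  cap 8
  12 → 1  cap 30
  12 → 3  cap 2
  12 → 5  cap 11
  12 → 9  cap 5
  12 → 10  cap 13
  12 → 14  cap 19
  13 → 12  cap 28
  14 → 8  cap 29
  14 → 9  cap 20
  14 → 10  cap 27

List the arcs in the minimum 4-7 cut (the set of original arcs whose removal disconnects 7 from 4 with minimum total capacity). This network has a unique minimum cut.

augment #1: 4→1→7 push 18
augment #2: 4→1→10→7 push 7
augment #3: 4→2→5→3→7 push 4
augment #4: 4→2→5→1→10→7 push 2
max flow = 31; residual-reachable set from 4 gives S-side
cut edges (S→T): {(4,1), (5,1), (5,3)} total cap 31

Min-cut arcs: {(4,1), (5,1), (5,3)} (total capacity 31)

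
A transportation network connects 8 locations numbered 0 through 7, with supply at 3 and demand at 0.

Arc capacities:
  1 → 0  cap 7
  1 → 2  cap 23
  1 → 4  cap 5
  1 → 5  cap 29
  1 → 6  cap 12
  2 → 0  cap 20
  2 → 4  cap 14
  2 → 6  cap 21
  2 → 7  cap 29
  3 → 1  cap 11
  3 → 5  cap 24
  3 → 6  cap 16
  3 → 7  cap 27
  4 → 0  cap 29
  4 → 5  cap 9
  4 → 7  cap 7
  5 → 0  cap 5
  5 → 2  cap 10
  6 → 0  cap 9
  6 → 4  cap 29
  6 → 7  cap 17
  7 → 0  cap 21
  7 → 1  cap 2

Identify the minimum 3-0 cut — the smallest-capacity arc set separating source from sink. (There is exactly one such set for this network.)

augment #1: 3→1→0 push 7
augment #2: 3→5→0 push 5
augment #3: 3→6→0 push 9
augment #4: 3→7→0 push 21
augment #5: 3→1→2→0 push 4
augment #6: 3→5→2→0 push 10
augment #7: 3→6→4→0 push 7
augment #8: 3→7→1→2→0 push 2
max flow = 65; residual-reachable set from 3 gives S-side
cut edges (S→T): {(3,1), (3,6), (5,0), (5,2), (7,0), (7,1)} total cap 65

Min-cut arcs: {(3,1), (3,6), (5,0), (5,2), (7,0), (7,1)} (total capacity 65)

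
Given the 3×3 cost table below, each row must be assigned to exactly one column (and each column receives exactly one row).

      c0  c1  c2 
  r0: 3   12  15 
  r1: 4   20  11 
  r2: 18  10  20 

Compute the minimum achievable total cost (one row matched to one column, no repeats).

optimal assignment: row0→col0 (cost 3), row1→col2 (cost 11), row2→col1 (cost 10)
total = 3 + 11 + 10 = 24

Minimum assignment cost: 24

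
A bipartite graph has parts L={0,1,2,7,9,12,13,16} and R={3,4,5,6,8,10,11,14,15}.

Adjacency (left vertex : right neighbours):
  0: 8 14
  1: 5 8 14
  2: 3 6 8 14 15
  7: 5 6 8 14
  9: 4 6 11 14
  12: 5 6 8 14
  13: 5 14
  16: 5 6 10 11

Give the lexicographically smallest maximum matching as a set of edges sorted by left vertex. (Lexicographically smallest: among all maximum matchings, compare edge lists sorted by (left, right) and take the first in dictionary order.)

Lex-smallest maximum matching: {(0,8), (1,5), (2,3), (7,6), (9,4), (12,14), (16,10)}

|M| = 7 (so the lex-smallest maximum matching has 7 edges)
process left vertices in ascending order; for each, take the smallest-labelled available neighbour that still permits 7 edges overall, or leave it unmatched if none does
lex-smallest matching: {0-8, 1-5, 2-3, 7-6, 9-4, 12-14, 16-10}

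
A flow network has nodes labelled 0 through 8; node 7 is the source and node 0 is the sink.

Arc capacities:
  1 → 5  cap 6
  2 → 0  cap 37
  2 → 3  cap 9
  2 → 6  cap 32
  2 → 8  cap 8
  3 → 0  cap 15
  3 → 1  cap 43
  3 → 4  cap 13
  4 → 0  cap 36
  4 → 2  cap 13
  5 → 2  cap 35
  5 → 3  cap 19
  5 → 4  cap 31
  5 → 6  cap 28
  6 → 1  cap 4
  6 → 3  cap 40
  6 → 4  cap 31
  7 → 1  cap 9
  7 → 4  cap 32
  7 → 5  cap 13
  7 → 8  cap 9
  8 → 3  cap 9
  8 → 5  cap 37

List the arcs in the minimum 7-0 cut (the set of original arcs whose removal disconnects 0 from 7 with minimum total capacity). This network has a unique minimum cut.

augment #1: 7→4→0 push 32
augment #2: 7→5→2→0 push 13
augment #3: 7→8→3→0 push 9
augment #4: 7→1→5→2→0 push 6
max flow = 60; residual-reachable set from 7 gives S-side
cut edges (S→T): {(1,5), (7,4), (7,5), (7,8)} total cap 60

Min-cut arcs: {(1,5), (7,4), (7,5), (7,8)} (total capacity 60)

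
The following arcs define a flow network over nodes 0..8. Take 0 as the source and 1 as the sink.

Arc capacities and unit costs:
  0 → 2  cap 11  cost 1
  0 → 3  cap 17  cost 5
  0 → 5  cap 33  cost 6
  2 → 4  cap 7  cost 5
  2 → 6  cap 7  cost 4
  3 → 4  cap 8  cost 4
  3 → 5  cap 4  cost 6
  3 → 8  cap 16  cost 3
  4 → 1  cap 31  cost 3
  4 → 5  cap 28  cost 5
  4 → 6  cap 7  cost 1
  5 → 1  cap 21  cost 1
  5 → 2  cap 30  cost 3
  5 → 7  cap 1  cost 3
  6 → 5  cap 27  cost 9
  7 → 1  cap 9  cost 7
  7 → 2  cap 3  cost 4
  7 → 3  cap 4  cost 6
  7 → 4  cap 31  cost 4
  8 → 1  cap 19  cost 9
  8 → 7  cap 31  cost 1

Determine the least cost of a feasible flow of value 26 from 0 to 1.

shortest-cost path #1: 0→5→1 push 21 @ unit cost 7 (adds 147)
shortest-cost path #2: 0→2→4→1 push 5 @ unit cost 9 (adds 45)
total cost = 192

Minimum cost for 26 units: 192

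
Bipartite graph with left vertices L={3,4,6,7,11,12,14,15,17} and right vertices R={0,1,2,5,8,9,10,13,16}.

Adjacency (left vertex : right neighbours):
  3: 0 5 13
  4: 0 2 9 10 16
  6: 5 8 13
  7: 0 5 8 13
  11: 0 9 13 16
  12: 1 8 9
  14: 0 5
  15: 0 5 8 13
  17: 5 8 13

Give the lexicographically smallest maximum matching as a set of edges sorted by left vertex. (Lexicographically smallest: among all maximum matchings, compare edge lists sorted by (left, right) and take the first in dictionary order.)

Lex-smallest maximum matching: {(3,0), (4,2), (6,5), (7,8), (11,9), (12,1), (15,13)}

|M| = 7 (so the lex-smallest maximum matching has 7 edges)
process left vertices in ascending order; for each, take the smallest-labelled available neighbour that still permits 7 edges overall, or leave it unmatched if none does
lex-smallest matching: {3-0, 4-2, 6-5, 7-8, 11-9, 12-1, 15-13}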